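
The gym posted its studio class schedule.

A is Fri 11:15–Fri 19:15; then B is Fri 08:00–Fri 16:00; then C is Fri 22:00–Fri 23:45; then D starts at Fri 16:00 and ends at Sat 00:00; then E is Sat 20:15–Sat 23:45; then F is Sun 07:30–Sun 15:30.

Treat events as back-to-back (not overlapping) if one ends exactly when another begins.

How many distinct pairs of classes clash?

3

Sorted by start: B, A, D, C, E, F.
A starts before B ends → B and A overlap.
D starts exactly when B ends (back-to-back, no overlap), so B has no further overlaps.
D starts before A ends → A and D overlap.
C starts after A ends, so A has no further overlaps.
C starts before D ends → D and C overlap.
E starts after D ends, so D has no further overlaps.
E starts after C ends, so C has no further overlaps.
F starts after E ends.
Overlapping pairs: A & B, A & D, C & D — 3 in total.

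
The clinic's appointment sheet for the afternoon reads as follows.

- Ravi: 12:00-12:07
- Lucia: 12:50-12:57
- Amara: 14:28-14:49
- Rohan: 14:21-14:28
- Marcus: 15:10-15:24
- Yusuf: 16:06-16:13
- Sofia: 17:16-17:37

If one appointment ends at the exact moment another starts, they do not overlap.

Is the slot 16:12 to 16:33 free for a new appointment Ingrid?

No — it overlaps Yusuf

Ravi: ends 12:07 at or before Ingrid starts 16:12 → clear.
Lucia: ends 12:57 at or before Ingrid starts 16:12 → clear.
Rohan: ends 14:28 at or before Ingrid starts 16:12 → clear.
Amara: ends 14:49 at or before Ingrid starts 16:12 → clear.
Marcus: ends 15:24 at or before Ingrid starts 16:12 → clear.
Yusuf: starts 16:06 before Ingrid ends 16:33, and ends 16:13 after Ingrid starts 16:12 → overlap.
Sofia: starts 17:16 at or after Ingrid ends 16:33 → clear.
Ingrid overlaps Yusuf.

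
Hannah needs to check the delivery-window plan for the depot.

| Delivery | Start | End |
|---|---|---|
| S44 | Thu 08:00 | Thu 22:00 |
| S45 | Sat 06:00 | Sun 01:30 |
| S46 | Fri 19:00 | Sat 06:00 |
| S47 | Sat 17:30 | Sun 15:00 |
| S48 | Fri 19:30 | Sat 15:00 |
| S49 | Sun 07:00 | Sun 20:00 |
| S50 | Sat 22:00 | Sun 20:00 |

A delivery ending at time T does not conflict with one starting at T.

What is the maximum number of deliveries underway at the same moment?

Sweep the timeline, counting +1 at each start and −1 at each end (ends before starts at a tie):
Thu 08:00 start S44 → 1
Thu 22:00 end S44 → 0
Fri 19:00 start S46 → 1
Fri 19:30 start S48 → 2
Sat 06:00 end S46 → 1
Sat 06:00 start S45 → 2
Sat 15:00 end S48 → 1
Sat 17:30 start S47 → 2
Sat 22:00 start S50 → 3
Sun 01:30 end S45 → 2
Sun 07:00 start S49 → 3
Sun 15:00 end S47 → 2
Sun 20:00 end S49 → 1
Sun 20:00 end S50 → 0
Peak is 3, at Sat 22:00 (S45, S47, S50).

3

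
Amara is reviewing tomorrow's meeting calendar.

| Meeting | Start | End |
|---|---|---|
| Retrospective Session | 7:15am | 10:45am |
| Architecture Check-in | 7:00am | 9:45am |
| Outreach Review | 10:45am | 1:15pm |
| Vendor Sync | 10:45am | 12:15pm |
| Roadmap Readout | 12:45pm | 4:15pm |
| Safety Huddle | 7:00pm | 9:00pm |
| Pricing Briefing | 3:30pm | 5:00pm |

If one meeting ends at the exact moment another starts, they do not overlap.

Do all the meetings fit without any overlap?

No

Sorted by start: Architecture Check-in, Retrospective Session, Outreach Review, Vendor Sync, Roadmap Readout, Pricing Briefing, Safety Huddle.
Retrospective Session starts before Architecture Check-in ends → Architecture Check-in and Retrospective Session overlap.
That's a conflict, so the schedule is not conflict-free.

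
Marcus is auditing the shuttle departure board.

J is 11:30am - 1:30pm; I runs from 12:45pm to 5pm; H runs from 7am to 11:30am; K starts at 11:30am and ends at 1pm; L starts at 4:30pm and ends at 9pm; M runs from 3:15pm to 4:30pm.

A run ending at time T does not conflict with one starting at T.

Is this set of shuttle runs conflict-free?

Sorted by start: H, J, K, I, M, L.
J starts exactly when H ends (back-to-back, no overlap); H is clear from here.
K starts before J ends → J and K overlap.
That's a conflict, so the schedule is not conflict-free.

No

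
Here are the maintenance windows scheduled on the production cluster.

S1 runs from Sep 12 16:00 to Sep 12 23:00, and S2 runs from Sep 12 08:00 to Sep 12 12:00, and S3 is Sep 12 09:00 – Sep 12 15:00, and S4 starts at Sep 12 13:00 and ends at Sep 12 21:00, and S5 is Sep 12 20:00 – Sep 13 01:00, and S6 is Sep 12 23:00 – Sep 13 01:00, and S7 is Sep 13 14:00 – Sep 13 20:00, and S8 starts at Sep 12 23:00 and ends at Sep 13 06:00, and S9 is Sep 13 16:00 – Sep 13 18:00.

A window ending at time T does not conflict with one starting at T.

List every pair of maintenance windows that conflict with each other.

S1 & S4, S1 & S5, S2 & S3, S3 & S4, S4 & S5, S5 & S6, S5 & S8, S6 & S8, S7 & S9

Two intervals overlap when each starts before the other ends.
Sorted by start: S2, S3, S4, S1, S5, S6, S8, S7, S9.
S3 starts before S2 ends → S2 and S3 overlap.
S4 starts after S2 ends, so S2 has no further overlaps.
S4 starts before S3 ends → S3 and S4 overlap.
S1 starts after S3 ends, so S3 has no further overlaps.
S1 starts before S4 ends → S4 and S1 overlap.
S5 starts before S4 ends → S4 and S5 overlap.
S6 starts after S4 ends, so S4 has no further overlaps.
S5 starts before S1 ends → S1 and S5 overlap.
S6 starts exactly when S1 ends (back-to-back, no overlap), so S1 has no further overlaps.
S6 starts before S5 ends → S5 and S6 overlap.
S8 starts before S5 ends → S5 and S8 overlap.
S7 starts after S5 ends, so S5 has no further overlaps.
S8 starts before S6 ends → S6 and S8 overlap.
S7 starts after S6 ends, so S6 has no further overlaps.
S7 starts after S8 ends, so S8 has no further overlaps.
S9 starts before S7 ends → S7 and S9 overlap.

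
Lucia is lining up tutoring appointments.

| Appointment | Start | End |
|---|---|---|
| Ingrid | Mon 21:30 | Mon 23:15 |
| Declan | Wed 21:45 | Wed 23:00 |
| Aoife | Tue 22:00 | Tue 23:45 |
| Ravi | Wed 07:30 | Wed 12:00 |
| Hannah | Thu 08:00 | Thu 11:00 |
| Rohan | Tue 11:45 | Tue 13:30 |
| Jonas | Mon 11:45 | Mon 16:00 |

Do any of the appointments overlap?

Sorted by start: Jonas, Ingrid, Rohan, Aoife, Ravi, Declan, Hannah.
Ingrid starts after Jonas ends, so nothing later overlaps Jonas either.
Rohan starts after Ingrid ends, so nothing later overlaps Ingrid either.
Aoife starts after Rohan ends, so nothing later overlaps Rohan either.
Ravi starts after Aoife ends, so nothing later overlaps Aoife either.
Declan starts after Ravi ends, so nothing later overlaps Ravi either.
Hannah starts after Declan ends.
Every pair is clear; the schedule has no overlaps.

No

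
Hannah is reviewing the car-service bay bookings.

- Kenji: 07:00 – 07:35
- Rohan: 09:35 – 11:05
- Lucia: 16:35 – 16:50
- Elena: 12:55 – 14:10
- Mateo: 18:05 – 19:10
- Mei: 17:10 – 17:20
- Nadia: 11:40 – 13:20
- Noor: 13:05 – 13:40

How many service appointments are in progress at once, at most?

Sort all start/end points and keep a running count:
07:00 start Kenji → 1
07:35 end Kenji → 0
09:35 start Rohan → 1
11:05 end Rohan → 0
11:40 start Nadia → 1
12:55 start Elena → 2
13:05 start Noor → 3
13:20 end Nadia → 2
13:40 end Noor → 1
14:10 end Elena → 0
16:35 start Lucia → 1
16:50 end Lucia → 0
17:10 start Mei → 1
17:20 end Mei → 0
18:05 start Mateo → 1
19:10 end Mateo → 0
Peak is 3, at 13:05 (Elena, Nadia, Noor).

3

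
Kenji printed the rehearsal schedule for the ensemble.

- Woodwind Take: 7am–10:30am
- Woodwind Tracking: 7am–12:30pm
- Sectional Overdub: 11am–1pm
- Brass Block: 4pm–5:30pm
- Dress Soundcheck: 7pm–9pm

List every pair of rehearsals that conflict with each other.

Sectional Overdub & Woodwind Tracking, Woodwind Take & Woodwind Tracking

Sorted by start: Woodwind Take, Woodwind Tracking, Sectional Overdub, Brass Block, Dress Soundcheck.
Woodwind Tracking starts before Woodwind Take ends → Woodwind Take and Woodwind Tracking overlap.
Sectional Overdub starts after Woodwind Take ends — done with Woodwind Take.
Sectional Overdub starts before Woodwind Tracking ends → Woodwind Tracking and Sectional Overdub overlap.
Brass Block starts after Woodwind Tracking ends — done with Woodwind Tracking.
Brass Block starts after Sectional Overdub ends — done with Sectional Overdub.
Dress Soundcheck starts after Brass Block ends.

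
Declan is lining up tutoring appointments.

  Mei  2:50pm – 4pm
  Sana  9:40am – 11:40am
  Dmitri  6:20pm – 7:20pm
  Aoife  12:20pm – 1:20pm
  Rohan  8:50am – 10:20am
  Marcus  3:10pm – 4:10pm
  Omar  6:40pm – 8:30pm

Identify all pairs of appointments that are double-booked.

Sorted by start: Rohan, Sana, Aoife, Mei, Marcus, Dmitri, Omar.
Sana starts before Rohan ends → Rohan and Sana overlap.
Aoife starts after Rohan ends, so Rohan has no further overlaps.
Aoife starts after Sana ends, so Sana has no further overlaps.
Mei starts after Aoife ends, so Aoife has no further overlaps.
Marcus starts before Mei ends → Mei and Marcus overlap.
Dmitri starts after Mei ends, so Mei has no further overlaps.
Dmitri starts after Marcus ends, so Marcus has no further overlaps.
Omar starts before Dmitri ends → Dmitri and Omar overlap.

Dmitri & Omar, Marcus & Mei, Rohan & Sana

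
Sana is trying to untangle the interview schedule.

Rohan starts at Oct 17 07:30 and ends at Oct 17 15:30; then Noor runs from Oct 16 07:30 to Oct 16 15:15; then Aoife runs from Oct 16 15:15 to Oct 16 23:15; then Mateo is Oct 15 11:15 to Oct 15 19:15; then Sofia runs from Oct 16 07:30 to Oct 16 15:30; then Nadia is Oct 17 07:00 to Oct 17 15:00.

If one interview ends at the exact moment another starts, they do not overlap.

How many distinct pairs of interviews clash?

3

Sorted by start: Mateo, Sofia, Noor, Aoife, Nadia, Rohan.
Sofia starts after Mateo ends, so Mateo has no further overlaps.
Noor starts before Sofia ends → Sofia and Noor overlap.
Aoife starts before Sofia ends → Sofia and Aoife overlap.
Nadia starts after Sofia ends, so Sofia has no further overlaps.
Aoife starts exactly when Noor ends (back-to-back, no overlap), so Noor has no further overlaps.
Nadia starts after Aoife ends, so Aoife has no further overlaps.
Rohan starts before Nadia ends → Nadia and Rohan overlap.
Overlapping pairs: Aoife & Sofia, Nadia & Rohan, Noor & Sofia — 3 in total.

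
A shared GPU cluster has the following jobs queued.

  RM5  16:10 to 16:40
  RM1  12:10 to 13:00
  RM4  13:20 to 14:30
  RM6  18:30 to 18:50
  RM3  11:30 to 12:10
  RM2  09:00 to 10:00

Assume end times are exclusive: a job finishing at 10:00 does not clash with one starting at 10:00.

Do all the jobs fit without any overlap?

Yes

Sorted by start: RM2, RM3, RM1, RM4, RM5, RM6.
RM3 starts after RM2 ends — done with RM2.
RM1 starts exactly when RM3 ends (back-to-back, no overlap) — done with RM3.
RM4 starts after RM1 ends — done with RM1.
RM5 starts after RM4 ends — done with RM4.
RM6 starts after RM5 ends.
Every pair is clear; the schedule has no overlaps.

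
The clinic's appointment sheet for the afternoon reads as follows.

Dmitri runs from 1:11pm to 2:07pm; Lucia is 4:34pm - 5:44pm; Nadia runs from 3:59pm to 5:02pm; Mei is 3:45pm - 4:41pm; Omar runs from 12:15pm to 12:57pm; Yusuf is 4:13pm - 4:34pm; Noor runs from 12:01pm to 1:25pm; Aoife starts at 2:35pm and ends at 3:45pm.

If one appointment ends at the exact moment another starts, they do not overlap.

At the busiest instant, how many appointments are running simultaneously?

3

Walk through starts and ends in time order (an end at T is processed before a start at T):
12:01pm start Noor → 1
12:15pm start Omar → 2
12:57pm end Omar → 1
1:11pm start Dmitri → 2
1:25pm end Noor → 1
2:07pm end Dmitri → 0
2:35pm start Aoife → 1
3:45pm end Aoife → 0
3:45pm start Mei → 1
3:59pm start Nadia → 2
4:13pm start Yusuf → 3
4:34pm end Yusuf → 2
4:34pm start Lucia → 3
4:41pm end Mei → 2
5:02pm end Nadia → 1
5:44pm end Lucia → 0
Peak is 3, at 4:13pm (Mei, Nadia, Yusuf).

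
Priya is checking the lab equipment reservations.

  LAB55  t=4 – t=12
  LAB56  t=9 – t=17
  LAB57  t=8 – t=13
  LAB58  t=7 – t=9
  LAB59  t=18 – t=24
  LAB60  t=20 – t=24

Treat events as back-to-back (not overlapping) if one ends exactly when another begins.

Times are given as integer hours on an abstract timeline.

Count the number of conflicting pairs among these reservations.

Sorted by start: LAB55, LAB58, LAB57, LAB56, LAB59, LAB60.
LAB58 starts before LAB55 ends → LAB55 and LAB58 overlap.
LAB57 starts before LAB55 ends → LAB55 and LAB57 overlap.
LAB56 starts before LAB55 ends → LAB55 and LAB56 overlap.
LAB59 starts after LAB55 ends — done with LAB55.
LAB57 starts before LAB58 ends → LAB58 and LAB57 overlap.
LAB56 starts exactly when LAB58 ends (back-to-back, no overlap) — done with LAB58.
LAB56 starts before LAB57 ends → LAB57 and LAB56 overlap.
LAB59 starts after LAB57 ends — done with LAB57.
LAB59 starts after LAB56 ends — done with LAB56.
LAB60 starts before LAB59 ends → LAB59 and LAB60 overlap.
Overlapping pairs: LAB55 & LAB56, LAB55 & LAB57, LAB55 & LAB58, LAB56 & LAB57, LAB57 & LAB58, LAB59 & LAB60 — 6 in total.

6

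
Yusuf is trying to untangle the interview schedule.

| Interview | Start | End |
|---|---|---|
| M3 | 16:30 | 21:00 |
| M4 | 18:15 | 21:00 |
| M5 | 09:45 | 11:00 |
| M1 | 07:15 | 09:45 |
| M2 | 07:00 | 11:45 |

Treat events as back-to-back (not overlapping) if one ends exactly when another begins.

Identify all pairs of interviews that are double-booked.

M1 & M2, M2 & M5, M3 & M4

Two intervals overlap when each starts before the other ends.
Sorted by start: M2, M1, M5, M3, M4.
M1 starts before M2 ends → M2 and M1 overlap.
M5 starts before M2 ends → M2 and M5 overlap.
M3 starts after M2 ends, so M2 has no further overlaps.
M5 starts exactly when M1 ends (back-to-back, no overlap), so M1 has no further overlaps.
M3 starts after M5 ends, so M5 has no further overlaps.
M4 starts before M3 ends → M3 and M4 overlap.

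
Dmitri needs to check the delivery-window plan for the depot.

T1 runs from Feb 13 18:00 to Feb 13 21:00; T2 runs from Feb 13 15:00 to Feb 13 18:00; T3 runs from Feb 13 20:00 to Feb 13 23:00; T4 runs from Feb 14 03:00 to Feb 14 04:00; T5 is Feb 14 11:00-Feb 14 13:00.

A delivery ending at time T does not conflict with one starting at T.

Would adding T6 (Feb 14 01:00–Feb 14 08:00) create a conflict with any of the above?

Yes — it overlaps T4

T2: ends Feb 13 18:00 at or before T6 starts Feb 14 01:00 → clear.
T1: ends Feb 13 21:00 at or before T6 starts Feb 14 01:00 → clear.
T3: ends Feb 13 23:00 at or before T6 starts Feb 14 01:00 → clear.
T4: starts Feb 14 03:00 before T6 ends Feb 14 08:00, and ends Feb 14 04:00 after T6 starts Feb 14 01:00 → overlap.
T5: starts Feb 14 11:00 at or after T6 ends Feb 14 08:00 → clear.
T6 overlaps T4.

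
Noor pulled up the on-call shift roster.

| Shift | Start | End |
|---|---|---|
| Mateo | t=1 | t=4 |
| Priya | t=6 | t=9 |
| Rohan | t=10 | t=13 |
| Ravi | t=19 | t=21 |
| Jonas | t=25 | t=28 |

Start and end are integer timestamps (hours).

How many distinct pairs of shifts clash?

0

Check each pair: they overlap iff neither finishes before the other starts.
Sorted by start: Mateo, Priya, Rohan, Ravi, Jonas.
Priya starts after Mateo ends — done with Mateo.
Rohan starts after Priya ends — done with Priya.
Ravi starts after Rohan ends — done with Rohan.
Jonas starts after Ravi ends.
No pair overlaps.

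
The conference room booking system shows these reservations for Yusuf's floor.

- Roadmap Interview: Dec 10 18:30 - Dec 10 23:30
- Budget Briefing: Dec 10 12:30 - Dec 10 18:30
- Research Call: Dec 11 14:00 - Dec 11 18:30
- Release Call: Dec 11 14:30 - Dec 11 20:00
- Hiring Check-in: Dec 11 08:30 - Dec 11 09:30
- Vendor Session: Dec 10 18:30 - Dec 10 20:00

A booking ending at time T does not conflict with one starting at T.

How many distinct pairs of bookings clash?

2

Two intervals overlap when each starts before the other ends.
Sorted by start: Budget Briefing, Roadmap Interview, Vendor Session, Hiring Check-in, Research Call, Release Call.
Roadmap Interview starts exactly when Budget Briefing ends (back-to-back, no overlap) — done with Budget Briefing.
Vendor Session starts before Roadmap Interview ends → Roadmap Interview and Vendor Session overlap.
Hiring Check-in starts after Roadmap Interview ends — done with Roadmap Interview.
Hiring Check-in starts after Vendor Session ends — done with Vendor Session.
Research Call starts after Hiring Check-in ends — done with Hiring Check-in.
Release Call starts before Research Call ends → Research Call and Release Call overlap.
Overlapping pairs: Release Call & Research Call, Roadmap Interview & Vendor Session — 2 in total.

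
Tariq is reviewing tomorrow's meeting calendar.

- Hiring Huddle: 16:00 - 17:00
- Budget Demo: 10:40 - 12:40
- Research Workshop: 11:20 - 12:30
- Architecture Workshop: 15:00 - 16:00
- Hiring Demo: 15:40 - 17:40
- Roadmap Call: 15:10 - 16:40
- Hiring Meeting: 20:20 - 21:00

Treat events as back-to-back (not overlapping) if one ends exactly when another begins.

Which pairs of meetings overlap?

Architecture Workshop & Hiring Demo, Architecture Workshop & Roadmap Call, Budget Demo & Research Workshop, Hiring Demo & Hiring Huddle, Hiring Demo & Roadmap Call, Hiring Huddle & Roadmap Call

Check each pair: they overlap iff neither finishes before the other starts.
Sorted by start: Budget Demo, Research Workshop, Architecture Workshop, Roadmap Call, Hiring Demo, Hiring Huddle, Hiring Meeting.
Research Workshop starts before Budget Demo ends → Budget Demo and Research Workshop overlap.
Architecture Workshop starts after Budget Demo ends; Budget Demo is clear from here.
Architecture Workshop starts after Research Workshop ends; Research Workshop is clear from here.
Roadmap Call starts before Architecture Workshop ends → Architecture Workshop and Roadmap Call overlap.
Hiring Demo starts before Architecture Workshop ends → Architecture Workshop and Hiring Demo overlap.
Hiring Huddle starts exactly when Architecture Workshop ends (back-to-back, no overlap); Architecture Workshop is clear from here.
Hiring Demo starts before Roadmap Call ends → Roadmap Call and Hiring Demo overlap.
Hiring Huddle starts before Roadmap Call ends → Roadmap Call and Hiring Huddle overlap.
Hiring Meeting starts after Roadmap Call ends.
Hiring Huddle starts before Hiring Demo ends → Hiring Demo and Hiring Huddle overlap.
Hiring Meeting starts after Hiring Demo ends.
Hiring Meeting starts after Hiring Huddle ends.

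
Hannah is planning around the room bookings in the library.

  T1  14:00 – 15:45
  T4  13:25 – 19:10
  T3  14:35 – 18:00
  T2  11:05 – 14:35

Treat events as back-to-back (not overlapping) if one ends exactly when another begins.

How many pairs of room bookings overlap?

5

Sorted by start: T2, T4, T1, T3.
T4 starts before T2 ends → T2 and T4 overlap.
T1 starts before T2 ends → T2 and T1 overlap.
T3 starts exactly when T2 ends (back-to-back, no overlap).
T1 starts before T4 ends → T4 and T1 overlap.
T3 starts before T4 ends → T4 and T3 overlap.
T3 starts before T1 ends → T1 and T3 overlap.
Overlapping pairs: T1 & T2, T1 & T3, T1 & T4, T2 & T4, T3 & T4 — 5 in total.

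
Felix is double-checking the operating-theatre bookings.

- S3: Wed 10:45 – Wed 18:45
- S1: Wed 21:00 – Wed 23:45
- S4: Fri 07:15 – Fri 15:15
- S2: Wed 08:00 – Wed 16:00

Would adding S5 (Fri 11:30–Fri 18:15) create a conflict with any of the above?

Yes — it overlaps S4

S2: ends Wed 16:00 at or before S5 starts Fri 11:30 → clear.
S3: ends Wed 18:45 at or before S5 starts Fri 11:30 → clear.
S1: ends Wed 23:45 at or before S5 starts Fri 11:30 → clear.
S4: starts Fri 07:15 before S5 ends Fri 18:15, and ends Fri 15:15 after S5 starts Fri 11:30 → overlap.
S5 overlaps S4.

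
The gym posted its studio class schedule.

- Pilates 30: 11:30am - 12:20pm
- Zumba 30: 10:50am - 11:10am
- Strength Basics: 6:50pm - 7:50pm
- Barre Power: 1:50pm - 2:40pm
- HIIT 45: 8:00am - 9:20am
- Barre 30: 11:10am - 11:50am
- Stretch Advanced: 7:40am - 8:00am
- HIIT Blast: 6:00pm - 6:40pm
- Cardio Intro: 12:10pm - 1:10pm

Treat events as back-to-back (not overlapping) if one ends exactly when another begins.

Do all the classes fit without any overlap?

No

Sorted by start: Stretch Advanced, HIIT 45, Zumba 30, Barre 30, Pilates 30, Cardio Intro, Barre Power, HIIT Blast, Strength Basics.
HIIT 45 starts exactly when Stretch Advanced ends (back-to-back, no overlap), so Stretch Advanced has no further overlaps.
Zumba 30 starts after HIIT 45 ends, so HIIT 45 has no further overlaps.
Barre 30 starts exactly when Zumba 30 ends (back-to-back, no overlap), so Zumba 30 has no further overlaps.
Pilates 30 starts before Barre 30 ends → Barre 30 and Pilates 30 overlap.
That's a conflict, so the schedule is not conflict-free.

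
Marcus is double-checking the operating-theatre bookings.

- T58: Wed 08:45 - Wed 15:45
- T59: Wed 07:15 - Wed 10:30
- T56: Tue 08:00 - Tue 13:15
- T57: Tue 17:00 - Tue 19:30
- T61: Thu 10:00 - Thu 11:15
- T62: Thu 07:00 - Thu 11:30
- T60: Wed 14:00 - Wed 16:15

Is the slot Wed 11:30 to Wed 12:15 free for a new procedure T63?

T56: ends Tue 13:15 at or before T63 starts Wed 11:30 → clear.
T57: ends Tue 19:30 at or before T63 starts Wed 11:30 → clear.
T59: ends Wed 10:30 at or before T63 starts Wed 11:30 → clear.
T58: starts Wed 08:45 before T63 ends Wed 12:15, and ends Wed 15:45 after T63 starts Wed 11:30 → overlap.
T60: starts Wed 14:00 at or after T63 ends Wed 12:15 → clear.
T62: starts Thu 07:00 at or after T63 ends Wed 12:15 → clear.
T61: starts Thu 10:00 at or after T63 ends Wed 12:15 → clear.
T63 overlaps T58.

No — it overlaps T58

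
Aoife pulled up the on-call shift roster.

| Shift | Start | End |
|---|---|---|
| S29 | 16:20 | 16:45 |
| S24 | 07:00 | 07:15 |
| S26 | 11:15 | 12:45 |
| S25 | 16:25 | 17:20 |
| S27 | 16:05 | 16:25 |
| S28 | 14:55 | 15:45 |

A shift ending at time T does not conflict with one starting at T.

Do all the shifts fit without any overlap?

Sorted by start: S24, S26, S28, S27, S29, S25.
S26 starts after S24 ends — done with S24.
S28 starts after S26 ends — done with S26.
S27 starts after S28 ends — done with S28.
S29 starts before S27 ends → S27 and S29 overlap.
That's a conflict, so the schedule is not conflict-free.

No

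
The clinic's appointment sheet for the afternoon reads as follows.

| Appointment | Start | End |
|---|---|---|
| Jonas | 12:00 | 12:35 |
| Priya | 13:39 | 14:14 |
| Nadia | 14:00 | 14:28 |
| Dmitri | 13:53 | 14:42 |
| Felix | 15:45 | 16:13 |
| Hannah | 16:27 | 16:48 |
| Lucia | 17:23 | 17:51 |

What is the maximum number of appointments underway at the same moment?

3

Sweep the timeline, counting +1 at each start and −1 at each end (ends before starts at a tie):
12:00 start Jonas → 1
12:35 end Jonas → 0
13:39 start Priya → 1
13:53 start Dmitri → 2
14:00 start Nadia → 3
14:14 end Priya → 2
14:28 end Nadia → 1
14:42 end Dmitri → 0
15:45 start Felix → 1
16:13 end Felix → 0
16:27 start Hannah → 1
16:48 end Hannah → 0
17:23 start Lucia → 1
17:51 end Lucia → 0
Peak is 3, at 14:00 (Dmitri, Nadia, Priya).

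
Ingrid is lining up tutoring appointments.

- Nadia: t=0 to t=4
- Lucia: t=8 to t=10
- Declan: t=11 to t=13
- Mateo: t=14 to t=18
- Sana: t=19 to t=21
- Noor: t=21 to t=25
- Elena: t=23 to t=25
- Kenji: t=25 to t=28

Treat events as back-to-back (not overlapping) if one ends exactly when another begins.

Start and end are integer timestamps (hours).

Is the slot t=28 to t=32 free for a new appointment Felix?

Nadia: ends t=4 at or before Felix starts t=28 → clear.
Lucia: ends t=10 at or before Felix starts t=28 → clear.
Declan: ends t=13 at or before Felix starts t=28 → clear.
Mateo: ends t=18 at or before Felix starts t=28 → clear.
Sana: ends t=21 at or before Felix starts t=28 → clear.
Noor: ends t=25 at or before Felix starts t=28 → clear.
Elena: ends t=25 at or before Felix starts t=28 → clear.
Kenji: ends t=28 at or before Felix starts t=28 → clear.

Yes — the slot is free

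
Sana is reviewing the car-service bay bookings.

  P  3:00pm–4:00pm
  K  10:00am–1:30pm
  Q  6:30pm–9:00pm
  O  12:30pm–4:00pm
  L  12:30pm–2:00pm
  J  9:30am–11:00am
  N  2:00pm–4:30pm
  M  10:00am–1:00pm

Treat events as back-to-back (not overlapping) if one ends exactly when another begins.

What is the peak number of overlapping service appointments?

4

Sweep the timeline, counting +1 at each start and −1 at each end (ends before starts at a tie):
9:30am start J → 1
10:00am start K → 2
10:00am start M → 3
11:00am end J → 2
12:30pm start L → 3
12:30pm start O → 4
1:00pm end M → 3
1:30pm end K → 2
2:00pm end L → 1
2:00pm start N → 2
3:00pm start P → 3
4:00pm end O → 2
4:00pm end P → 1
4:30pm end N → 0
6:30pm start Q → 1
9:00pm end Q → 0
Peak is 4, at 12:30pm (K, L, M, O).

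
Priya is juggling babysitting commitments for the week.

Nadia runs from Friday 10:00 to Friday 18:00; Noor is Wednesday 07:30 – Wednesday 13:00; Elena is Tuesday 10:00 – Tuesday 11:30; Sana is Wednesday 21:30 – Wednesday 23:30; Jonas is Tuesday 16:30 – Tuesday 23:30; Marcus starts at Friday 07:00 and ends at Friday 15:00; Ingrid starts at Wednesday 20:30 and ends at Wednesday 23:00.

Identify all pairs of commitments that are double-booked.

Sorted by start: Elena, Jonas, Noor, Ingrid, Sana, Marcus, Nadia.
Jonas starts after Elena ends; Elena is clear from here.
Noor starts after Jonas ends; Jonas is clear from here.
Ingrid starts after Noor ends; Noor is clear from here.
Sana starts before Ingrid ends → Ingrid and Sana overlap.
Marcus starts after Ingrid ends; Ingrid is clear from here.
Marcus starts after Sana ends; Sana is clear from here.
Nadia starts before Marcus ends → Marcus and Nadia overlap.

Ingrid & Sana, Marcus & Nadia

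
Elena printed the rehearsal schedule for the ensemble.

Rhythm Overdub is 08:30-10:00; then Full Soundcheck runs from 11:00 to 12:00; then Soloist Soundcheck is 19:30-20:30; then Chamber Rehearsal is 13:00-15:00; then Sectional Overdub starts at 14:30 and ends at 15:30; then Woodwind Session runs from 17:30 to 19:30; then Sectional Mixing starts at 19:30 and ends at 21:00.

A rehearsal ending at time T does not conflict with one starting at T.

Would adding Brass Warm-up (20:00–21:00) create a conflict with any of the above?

Yes — it overlaps Sectional Mixing, Soloist Soundcheck

Rhythm Overdub: ends 10:00 at or before Brass Warm-up starts 20:00 → clear.
Full Soundcheck: ends 12:00 at or before Brass Warm-up starts 20:00 → clear.
Chamber Rehearsal: ends 15:00 at or before Brass Warm-up starts 20:00 → clear.
Sectional Overdub: ends 15:30 at or before Brass Warm-up starts 20:00 → clear.
Woodwind Session: ends 19:30 at or before Brass Warm-up starts 20:00 → clear.
Soloist Soundcheck: starts 19:30 before Brass Warm-up ends 21:00, and ends 20:30 after Brass Warm-up starts 20:00 → overlap.
Sectional Mixing: starts 19:30 before Brass Warm-up ends 21:00, and ends 21:00 after Brass Warm-up starts 20:00 → overlap.
Brass Warm-up overlaps Soloist Soundcheck, Sectional Mixing.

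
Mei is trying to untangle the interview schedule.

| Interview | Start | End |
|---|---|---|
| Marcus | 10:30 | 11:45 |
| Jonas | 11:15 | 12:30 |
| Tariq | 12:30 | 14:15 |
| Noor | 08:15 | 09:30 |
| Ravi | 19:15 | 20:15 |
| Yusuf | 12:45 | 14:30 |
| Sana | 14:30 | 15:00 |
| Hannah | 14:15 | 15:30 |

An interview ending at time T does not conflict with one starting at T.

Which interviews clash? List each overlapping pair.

Two intervals overlap when each starts before the other ends.
Sorted by start: Noor, Marcus, Jonas, Tariq, Yusuf, Hannah, Sana, Ravi.
Marcus starts after Noor ends, so nothing later overlaps Noor either.
Jonas starts before Marcus ends → Marcus and Jonas overlap.
Tariq starts after Marcus ends, so nothing later overlaps Marcus either.
Tariq starts exactly when Jonas ends (back-to-back, no overlap), so nothing later overlaps Jonas either.
Yusuf starts before Tariq ends → Tariq and Yusuf overlap.
Hannah starts exactly when Tariq ends (back-to-back, no overlap), so nothing later overlaps Tariq either.
Hannah starts before Yusuf ends → Yusuf and Hannah overlap.
Sana starts exactly when Yusuf ends (back-to-back, no overlap), so nothing later overlaps Yusuf either.
Sana starts before Hannah ends → Hannah and Sana overlap.
Ravi starts after Hannah ends.
Ravi starts after Sana ends.

Hannah & Sana, Hannah & Yusuf, Jonas & Marcus, Tariq & Yusuf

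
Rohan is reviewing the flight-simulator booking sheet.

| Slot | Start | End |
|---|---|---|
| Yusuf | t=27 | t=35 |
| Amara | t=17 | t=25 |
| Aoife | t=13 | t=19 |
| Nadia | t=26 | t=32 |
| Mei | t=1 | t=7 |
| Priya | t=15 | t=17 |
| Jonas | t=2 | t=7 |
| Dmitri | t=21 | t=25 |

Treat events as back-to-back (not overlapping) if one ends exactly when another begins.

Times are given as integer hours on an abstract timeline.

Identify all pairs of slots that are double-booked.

Sorted by start: Mei, Jonas, Aoife, Priya, Amara, Dmitri, Nadia, Yusuf.
Jonas starts before Mei ends → Mei and Jonas overlap.
Aoife starts after Mei ends — done with Mei.
Aoife starts after Jonas ends — done with Jonas.
Priya starts before Aoife ends → Aoife and Priya overlap.
Amara starts before Aoife ends → Aoife and Amara overlap.
Dmitri starts after Aoife ends — done with Aoife.
Amara starts exactly when Priya ends (back-to-back, no overlap) — done with Priya.
Dmitri starts before Amara ends → Amara and Dmitri overlap.
Nadia starts after Amara ends — done with Amara.
Nadia starts after Dmitri ends — done with Dmitri.
Yusuf starts before Nadia ends → Nadia and Yusuf overlap.

Amara & Aoife, Amara & Dmitri, Aoife & Priya, Jonas & Mei, Nadia & Yusuf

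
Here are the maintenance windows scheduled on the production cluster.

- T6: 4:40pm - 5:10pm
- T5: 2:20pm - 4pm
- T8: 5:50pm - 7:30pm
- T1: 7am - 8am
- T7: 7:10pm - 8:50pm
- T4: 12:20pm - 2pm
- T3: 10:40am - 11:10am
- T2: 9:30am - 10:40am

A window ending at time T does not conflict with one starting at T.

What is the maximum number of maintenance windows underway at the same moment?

2

Walk through starts and ends in time order (an end at T is processed before a start at T):
7am start T1 → 1
8am end T1 → 0
9:30am start T2 → 1
10:40am end T2 → 0
10:40am start T3 → 1
11:10am end T3 → 0
12:20pm start T4 → 1
2pm end T4 → 0
2:20pm start T5 → 1
4pm end T5 → 0
4:40pm start T6 → 1
5:10pm end T6 → 0
5:50pm start T8 → 1
7:10pm start T7 → 2
7:30pm end T8 → 1
8:50pm end T7 → 0
Peak is 2, at 7:10pm (T7, T8).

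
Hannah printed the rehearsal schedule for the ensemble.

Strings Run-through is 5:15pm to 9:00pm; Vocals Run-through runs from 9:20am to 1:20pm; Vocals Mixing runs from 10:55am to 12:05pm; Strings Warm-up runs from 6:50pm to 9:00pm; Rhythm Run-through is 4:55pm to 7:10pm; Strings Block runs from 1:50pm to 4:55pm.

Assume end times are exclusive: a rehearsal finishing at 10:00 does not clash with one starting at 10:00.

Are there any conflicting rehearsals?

Sorted by start: Vocals Run-through, Vocals Mixing, Strings Block, Rhythm Run-through, Strings Run-through, Strings Warm-up.
Vocals Mixing starts before Vocals Run-through ends → Vocals Run-through and Vocals Mixing overlap.
That's a conflict, so the schedule is not conflict-free.

Yes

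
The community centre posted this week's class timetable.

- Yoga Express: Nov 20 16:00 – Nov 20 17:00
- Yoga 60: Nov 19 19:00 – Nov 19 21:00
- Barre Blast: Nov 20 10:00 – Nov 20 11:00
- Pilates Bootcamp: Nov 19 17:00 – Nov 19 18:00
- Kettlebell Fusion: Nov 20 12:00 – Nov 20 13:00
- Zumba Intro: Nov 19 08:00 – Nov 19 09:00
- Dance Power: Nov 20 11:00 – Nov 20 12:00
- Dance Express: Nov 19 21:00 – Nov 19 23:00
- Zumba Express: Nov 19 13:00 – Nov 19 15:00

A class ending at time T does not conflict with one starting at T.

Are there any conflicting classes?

Two intervals overlap when each starts before the other ends.
Sorted by start: Zumba Intro, Zumba Express, Pilates Bootcamp, Yoga 60, Dance Express, Barre Blast, Dance Power, Kettlebell Fusion, Yoga Express.
Zumba Express starts after Zumba Intro ends, so nothing later overlaps Zumba Intro either.
Pilates Bootcamp starts after Zumba Express ends, so nothing later overlaps Zumba Express either.
Yoga 60 starts after Pilates Bootcamp ends, so nothing later overlaps Pilates Bootcamp either.
Dance Express starts exactly when Yoga 60 ends (back-to-back, no overlap), so nothing later overlaps Yoga 60 either.
Barre Blast starts after Dance Express ends, so nothing later overlaps Dance Express either.
Dance Power starts exactly when Barre Blast ends (back-to-back, no overlap), so nothing later overlaps Barre Blast either.
Kettlebell Fusion starts exactly when Dance Power ends (back-to-back, no overlap), so nothing later overlaps Dance Power either.
Yoga Express starts after Kettlebell Fusion ends.
Every pair is clear; the schedule has no overlaps.

No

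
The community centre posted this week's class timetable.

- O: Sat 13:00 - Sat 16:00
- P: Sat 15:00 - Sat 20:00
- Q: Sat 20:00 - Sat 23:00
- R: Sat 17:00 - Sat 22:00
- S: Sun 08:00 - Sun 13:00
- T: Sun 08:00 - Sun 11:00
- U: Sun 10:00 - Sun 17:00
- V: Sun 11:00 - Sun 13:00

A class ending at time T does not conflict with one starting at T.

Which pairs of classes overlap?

O & P, P & R, Q & R, S & T, S & U, S & V, T & U, U & V

Sorted by start: O, P, R, Q, S, T, U, V.
P starts before O ends → O and P overlap.
R starts after O ends — done with O.
R starts before P ends → P and R overlap.
Q starts exactly when P ends (back-to-back, no overlap) — done with P.
Q starts before R ends → R and Q overlap.
S starts after R ends — done with R.
S starts after Q ends — done with Q.
T starts before S ends → S and T overlap.
U starts before S ends → S and U overlap.
V starts before S ends → S and V overlap.
U starts before T ends → T and U overlap.
V starts exactly when T ends (back-to-back, no overlap).
V starts before U ends → U and V overlap.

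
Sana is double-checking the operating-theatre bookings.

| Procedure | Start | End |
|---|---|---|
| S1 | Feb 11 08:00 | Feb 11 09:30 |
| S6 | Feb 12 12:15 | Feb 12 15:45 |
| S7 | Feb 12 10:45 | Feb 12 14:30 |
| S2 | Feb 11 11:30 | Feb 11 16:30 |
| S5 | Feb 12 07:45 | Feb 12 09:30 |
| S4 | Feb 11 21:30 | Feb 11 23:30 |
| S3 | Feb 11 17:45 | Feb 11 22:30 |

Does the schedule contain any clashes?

Sorted by start: S1, S2, S3, S4, S5, S7, S6.
S2 starts after S1 ends — done with S1.
S3 starts after S2 ends — done with S2.
S4 starts before S3 ends → S3 and S4 overlap.
That's a conflict, so the schedule is not conflict-free.

Yes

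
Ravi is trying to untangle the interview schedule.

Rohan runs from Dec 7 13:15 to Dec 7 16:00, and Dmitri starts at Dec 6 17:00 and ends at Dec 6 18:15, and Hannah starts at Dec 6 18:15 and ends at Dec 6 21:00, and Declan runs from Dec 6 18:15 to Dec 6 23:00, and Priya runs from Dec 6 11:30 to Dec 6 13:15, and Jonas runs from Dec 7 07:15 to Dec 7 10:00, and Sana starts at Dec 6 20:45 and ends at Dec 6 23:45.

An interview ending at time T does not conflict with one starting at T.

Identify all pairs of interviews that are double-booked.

Declan & Hannah, Declan & Sana, Hannah & Sana

Sorted by start: Priya, Dmitri, Declan, Hannah, Sana, Jonas, Rohan.
Dmitri starts after Priya ends — done with Priya.
Declan starts exactly when Dmitri ends (back-to-back, no overlap) — done with Dmitri.
Hannah starts before Declan ends → Declan and Hannah overlap.
Sana starts before Declan ends → Declan and Sana overlap.
Jonas starts after Declan ends — done with Declan.
Sana starts before Hannah ends → Hannah and Sana overlap.
Jonas starts after Hannah ends — done with Hannah.
Jonas starts after Sana ends — done with Sana.
Rohan starts after Jonas ends.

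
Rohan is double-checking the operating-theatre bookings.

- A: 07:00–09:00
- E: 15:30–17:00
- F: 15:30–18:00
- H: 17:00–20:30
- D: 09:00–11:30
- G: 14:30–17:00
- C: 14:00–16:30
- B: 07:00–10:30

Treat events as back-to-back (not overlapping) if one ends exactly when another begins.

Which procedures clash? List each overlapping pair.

A & B, B & D, C & E, C & F, C & G, E & F, E & G, F & G, F & H

Sorted by start: A, B, D, C, G, E, F, H.
B starts before A ends → A and B overlap.
D starts exactly when A ends (back-to-back, no overlap), so A has no further overlaps.
D starts before B ends → B and D overlap.
C starts after B ends, so B has no further overlaps.
C starts after D ends, so D has no further overlaps.
G starts before C ends → C and G overlap.
E starts before C ends → C and E overlap.
F starts before C ends → C and F overlap.
H starts after C ends.
E starts before G ends → G and E overlap.
F starts before G ends → G and F overlap.
H starts exactly when G ends (back-to-back, no overlap).
F starts before E ends → E and F overlap.
H starts exactly when E ends (back-to-back, no overlap).
H starts before F ends → F and H overlap.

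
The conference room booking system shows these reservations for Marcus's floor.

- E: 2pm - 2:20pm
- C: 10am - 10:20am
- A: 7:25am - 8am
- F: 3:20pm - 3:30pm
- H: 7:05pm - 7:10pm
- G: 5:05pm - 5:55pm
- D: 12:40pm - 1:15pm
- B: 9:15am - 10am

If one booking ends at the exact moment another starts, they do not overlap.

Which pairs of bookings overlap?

Check each pair: they overlap iff neither finishes before the other starts.
Sorted by start: A, B, C, D, E, F, G, H.
B starts after A ends — done with A.
C starts exactly when B ends (back-to-back, no overlap) — done with B.
D starts after C ends — done with C.
E starts after D ends — done with D.
F starts after E ends — done with E.
G starts after F ends — done with F.
H starts after G ends.

none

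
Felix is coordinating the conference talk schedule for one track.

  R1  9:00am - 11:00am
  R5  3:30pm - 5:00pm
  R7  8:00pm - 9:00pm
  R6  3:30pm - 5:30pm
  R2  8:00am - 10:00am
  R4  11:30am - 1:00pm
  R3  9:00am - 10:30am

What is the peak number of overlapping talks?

Sort all start/end points and keep a running count:
8:00am start R2 → 1
9:00am start R1 → 2
9:00am start R3 → 3
10:00am end R2 → 2
10:30am end R3 → 1
11:00am end R1 → 0
11:30am start R4 → 1
1:00pm end R4 → 0
3:30pm start R5 → 1
3:30pm start R6 → 2
5:00pm end R5 → 1
5:30pm end R6 → 0
8:00pm start R7 → 1
9:00pm end R7 → 0
Peak is 3, at 9:00am (R1, R2, R3).

3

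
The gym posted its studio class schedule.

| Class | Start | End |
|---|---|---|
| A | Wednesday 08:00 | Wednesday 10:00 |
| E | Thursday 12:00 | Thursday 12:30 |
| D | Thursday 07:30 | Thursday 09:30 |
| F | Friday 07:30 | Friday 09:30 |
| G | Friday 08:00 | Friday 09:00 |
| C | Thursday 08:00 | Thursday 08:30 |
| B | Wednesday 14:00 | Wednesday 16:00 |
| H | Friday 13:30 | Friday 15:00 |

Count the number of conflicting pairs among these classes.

2

Sorted by start: A, B, D, C, E, F, G, H.
B starts after A ends — done with A.
D starts after B ends — done with B.
C starts before D ends → D and C overlap.
E starts after D ends — done with D.
E starts after C ends — done with C.
F starts after E ends — done with E.
G starts before F ends → F and G overlap.
H starts after F ends.
H starts after G ends.
Overlapping pairs: C & D, F & G — 2 in total.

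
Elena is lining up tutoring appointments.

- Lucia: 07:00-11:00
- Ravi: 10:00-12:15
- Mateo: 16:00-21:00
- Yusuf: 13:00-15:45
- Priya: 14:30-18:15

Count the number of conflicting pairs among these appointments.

3

Sorted by start: Lucia, Ravi, Yusuf, Priya, Mateo.
Ravi starts before Lucia ends → Lucia and Ravi overlap.
Yusuf starts after Lucia ends, so nothing later overlaps Lucia either.
Yusuf starts after Ravi ends, so nothing later overlaps Ravi either.
Priya starts before Yusuf ends → Yusuf and Priya overlap.
Mateo starts after Yusuf ends.
Mateo starts before Priya ends → Priya and Mateo overlap.
Overlapping pairs: Lucia & Ravi, Mateo & Priya, Priya & Yusuf — 3 in total.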